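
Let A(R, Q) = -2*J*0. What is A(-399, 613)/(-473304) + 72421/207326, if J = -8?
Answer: 72421/207326 ≈ 0.34931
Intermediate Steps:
A(R, Q) = 0 (A(R, Q) = -2*(-8)*0 = 16*0 = 0)
A(-399, 613)/(-473304) + 72421/207326 = 0/(-473304) + 72421/207326 = 0*(-1/473304) + 72421*(1/207326) = 0 + 72421/207326 = 72421/207326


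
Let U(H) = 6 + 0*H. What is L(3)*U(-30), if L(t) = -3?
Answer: -18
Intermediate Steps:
U(H) = 6 (U(H) = 6 + 0 = 6)
L(3)*U(-30) = -3*6 = -18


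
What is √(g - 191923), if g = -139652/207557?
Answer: I*√8268054216622991/207557 ≈ 438.09*I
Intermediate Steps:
g = -139652/207557 (g = -139652*1/207557 = -139652/207557 ≈ -0.67284)
√(g - 191923) = √(-139652/207557 - 191923) = √(-39835101763/207557) = I*√8268054216622991/207557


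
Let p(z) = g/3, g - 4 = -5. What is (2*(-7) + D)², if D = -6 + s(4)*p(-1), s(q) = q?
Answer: 4096/9 ≈ 455.11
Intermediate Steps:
g = -1 (g = 4 - 5 = -1)
p(z) = -⅓ (p(z) = -1/3 = -1*⅓ = -⅓)
D = -22/3 (D = -6 + 4*(-⅓) = -6 - 4/3 = -22/3 ≈ -7.3333)
(2*(-7) + D)² = (2*(-7) - 22/3)² = (-14 - 22/3)² = (-64/3)² = 4096/9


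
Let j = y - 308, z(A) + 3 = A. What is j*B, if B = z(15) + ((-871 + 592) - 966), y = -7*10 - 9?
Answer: 477171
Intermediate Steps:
y = -79 (y = -70 - 9 = -79)
z(A) = -3 + A
B = -1233 (B = (-3 + 15) + ((-871 + 592) - 966) = 12 + (-279 - 966) = 12 - 1245 = -1233)
j = -387 (j = -79 - 308 = -387)
j*B = -387*(-1233) = 477171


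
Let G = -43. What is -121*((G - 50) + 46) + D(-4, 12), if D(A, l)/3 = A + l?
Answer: 5711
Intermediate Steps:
D(A, l) = 3*A + 3*l (D(A, l) = 3*(A + l) = 3*A + 3*l)
-121*((G - 50) + 46) + D(-4, 12) = -121*((-43 - 50) + 46) + (3*(-4) + 3*12) = -121*(-93 + 46) + (-12 + 36) = -121*(-47) + 24 = 5687 + 24 = 5711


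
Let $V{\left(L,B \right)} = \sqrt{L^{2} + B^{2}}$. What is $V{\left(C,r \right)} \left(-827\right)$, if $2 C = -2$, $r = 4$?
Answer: $- 827 \sqrt{17} \approx -3409.8$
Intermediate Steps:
$C = -1$ ($C = \frac{1}{2} \left(-2\right) = -1$)
$V{\left(L,B \right)} = \sqrt{B^{2} + L^{2}}$
$V{\left(C,r \right)} \left(-827\right) = \sqrt{4^{2} + \left(-1\right)^{2}} \left(-827\right) = \sqrt{16 + 1} \left(-827\right) = \sqrt{17} \left(-827\right) = - 827 \sqrt{17}$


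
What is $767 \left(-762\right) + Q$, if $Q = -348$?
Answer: $-584802$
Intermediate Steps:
$767 \left(-762\right) + Q = 767 \left(-762\right) - 348 = -584454 - 348 = -584802$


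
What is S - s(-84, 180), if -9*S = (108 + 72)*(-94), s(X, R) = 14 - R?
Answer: 2046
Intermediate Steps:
S = 1880 (S = -(108 + 72)*(-94)/9 = -20*(-94) = -⅑*(-16920) = 1880)
S - s(-84, 180) = 1880 - (14 - 1*180) = 1880 - (14 - 180) = 1880 - 1*(-166) = 1880 + 166 = 2046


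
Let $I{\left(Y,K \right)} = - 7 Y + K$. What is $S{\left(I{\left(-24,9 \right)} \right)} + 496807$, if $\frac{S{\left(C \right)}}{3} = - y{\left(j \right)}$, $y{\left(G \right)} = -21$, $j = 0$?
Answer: $496870$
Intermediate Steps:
$I{\left(Y,K \right)} = K - 7 Y$
$S{\left(C \right)} = 63$ ($S{\left(C \right)} = 3 \left(\left(-1\right) \left(-21\right)\right) = 3 \cdot 21 = 63$)
$S{\left(I{\left(-24,9 \right)} \right)} + 496807 = 63 + 496807 = 496870$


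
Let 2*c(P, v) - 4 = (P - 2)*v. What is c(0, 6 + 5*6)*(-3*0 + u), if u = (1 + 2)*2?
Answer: -204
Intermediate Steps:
u = 6 (u = 3*2 = 6)
c(P, v) = 2 + v*(-2 + P)/2 (c(P, v) = 2 + ((P - 2)*v)/2 = 2 + ((-2 + P)*v)/2 = 2 + (v*(-2 + P))/2 = 2 + v*(-2 + P)/2)
c(0, 6 + 5*6)*(-3*0 + u) = (2 - (6 + 5*6) + (½)*0*(6 + 5*6))*(-3*0 + 6) = (2 - (6 + 30) + (½)*0*(6 + 30))*(0 + 6) = (2 - 1*36 + (½)*0*36)*6 = (2 - 36 + 0)*6 = -34*6 = -204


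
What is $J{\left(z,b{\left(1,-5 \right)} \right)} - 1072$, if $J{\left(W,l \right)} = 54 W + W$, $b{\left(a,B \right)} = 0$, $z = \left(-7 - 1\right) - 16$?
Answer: $-2392$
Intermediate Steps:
$z = -24$ ($z = -8 - 16 = -24$)
$J{\left(W,l \right)} = 55 W$
$J{\left(z,b{\left(1,-5 \right)} \right)} - 1072 = 55 \left(-24\right) - 1072 = -1320 - 1072 = -2392$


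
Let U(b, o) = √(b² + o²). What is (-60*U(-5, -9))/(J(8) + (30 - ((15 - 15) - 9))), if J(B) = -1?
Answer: -30*√106/19 ≈ -16.256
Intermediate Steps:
(-60*U(-5, -9))/(J(8) + (30 - ((15 - 15) - 9))) = (-60*√((-5)² + (-9)²))/(-1 + (30 - ((15 - 15) - 9))) = (-60*√(25 + 81))/(-1 + (30 - (0 - 9))) = (-60*√106)/(-1 + (30 - 1*(-9))) = (-60*√106)/(-1 + (30 + 9)) = (-60*√106)/(-1 + 39) = -60*√106/38 = -60*√106*(1/38) = -30*√106/19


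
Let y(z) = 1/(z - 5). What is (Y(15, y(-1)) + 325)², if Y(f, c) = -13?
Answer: 97344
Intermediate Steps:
y(z) = 1/(-5 + z)
(Y(15, y(-1)) + 325)² = (-13 + 325)² = 312² = 97344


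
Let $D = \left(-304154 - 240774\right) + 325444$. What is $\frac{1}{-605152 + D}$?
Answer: $- \frac{1}{824636} \approx -1.2127 \cdot 10^{-6}$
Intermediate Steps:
$D = -219484$ ($D = -544928 + 325444 = -219484$)
$\frac{1}{-605152 + D} = \frac{1}{-605152 - 219484} = \frac{1}{-824636} = - \frac{1}{824636}$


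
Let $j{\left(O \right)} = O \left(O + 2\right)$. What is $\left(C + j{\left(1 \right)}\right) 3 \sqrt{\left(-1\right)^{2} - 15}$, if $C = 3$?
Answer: $18 i \sqrt{14} \approx 67.35 i$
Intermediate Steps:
$j{\left(O \right)} = O \left(2 + O\right)$
$\left(C + j{\left(1 \right)}\right) 3 \sqrt{\left(-1\right)^{2} - 15} = \left(3 + 1 \left(2 + 1\right)\right) 3 \sqrt{\left(-1\right)^{2} - 15} = \left(3 + 1 \cdot 3\right) 3 \sqrt{1 - 15} = \left(3 + 3\right) 3 \sqrt{-14} = 6 \cdot 3 i \sqrt{14} = 18 i \sqrt{14}$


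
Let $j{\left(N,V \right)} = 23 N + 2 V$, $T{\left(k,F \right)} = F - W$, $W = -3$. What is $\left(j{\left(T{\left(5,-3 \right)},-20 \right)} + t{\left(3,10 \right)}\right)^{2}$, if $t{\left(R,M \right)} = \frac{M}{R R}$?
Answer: $\frac{122500}{81} \approx 1512.3$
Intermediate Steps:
$T{\left(k,F \right)} = 3 + F$ ($T{\left(k,F \right)} = F - -3 = F + 3 = 3 + F$)
$j{\left(N,V \right)} = 2 V + 23 N$
$t{\left(R,M \right)} = \frac{M}{R^{2}}$
$\left(j{\left(T{\left(5,-3 \right)},-20 \right)} + t{\left(3,10 \right)}\right)^{2} = \left(\left(2 \left(-20\right) + 23 \left(3 - 3\right)\right) + \frac{10}{9}\right)^{2} = \left(\left(-40 + 23 \cdot 0\right) + 10 \cdot \frac{1}{9}\right)^{2} = \left(\left(-40 + 0\right) + \frac{10}{9}\right)^{2} = \left(-40 + \frac{10}{9}\right)^{2} = \left(- \frac{350}{9}\right)^{2} = \frac{122500}{81}$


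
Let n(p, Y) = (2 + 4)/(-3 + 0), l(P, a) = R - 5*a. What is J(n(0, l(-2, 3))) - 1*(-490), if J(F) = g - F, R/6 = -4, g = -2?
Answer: 490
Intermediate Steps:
R = -24 (R = 6*(-4) = -24)
l(P, a) = -24 - 5*a
n(p, Y) = -2 (n(p, Y) = 6/(-3) = 6*(-1/3) = -2)
J(F) = -2 - F
J(n(0, l(-2, 3))) - 1*(-490) = (-2 - 1*(-2)) - 1*(-490) = (-2 + 2) + 490 = 0 + 490 = 490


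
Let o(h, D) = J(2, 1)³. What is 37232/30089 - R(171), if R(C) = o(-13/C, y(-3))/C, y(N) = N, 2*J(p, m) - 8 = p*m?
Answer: 2605547/5145219 ≈ 0.50640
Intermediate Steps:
J(p, m) = 4 + m*p/2 (J(p, m) = 4 + (p*m)/2 = 4 + (m*p)/2 = 4 + m*p/2)
o(h, D) = 125 (o(h, D) = (4 + (½)*1*2)³ = (4 + 1)³ = 5³ = 125)
R(C) = 125/C
37232/30089 - R(171) = 37232/30089 - 125/171 = 2605547/5145219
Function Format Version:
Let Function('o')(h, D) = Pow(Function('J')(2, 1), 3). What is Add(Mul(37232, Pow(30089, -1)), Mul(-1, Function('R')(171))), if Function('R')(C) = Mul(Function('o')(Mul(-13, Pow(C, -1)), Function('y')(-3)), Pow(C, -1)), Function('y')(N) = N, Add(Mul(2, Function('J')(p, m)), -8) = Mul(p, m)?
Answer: Rational(2605547, 5145219) ≈ 0.50640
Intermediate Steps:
Function('J')(p, m) = Add(4, Mul(Rational(1, 2), m, p)) (Function('J')(p, m) = Add(4, Mul(Rational(1, 2), Mul(p, m))) = Add(4, Mul(Rational(1, 2), Mul(m, p))) = Add(4, Mul(Rational(1, 2), m, p)))
Function('o')(h, D) = 125 (Function('o')(h, D) = Pow(Add(4, Mul(Rational(1, 2), 1, 2)), 3) = Pow(Add(4, 1), 3) = Pow(5, 3) = 125)
Function('R')(C) = Mul(125, Pow(C, -1))
Add(Mul(37232, Pow(30089, -1)), Mul(-1, Function('R')(171))) = Add(Mul(37232, Pow(30089, -1)), Mul(-1, Mul(125, Pow(171, -1)))) = Add(Mul(37232, Rational(1, 30089)), Mul(-1, Mul(125, Rational(1, 171)))) = Add(Rational(37232, 30089), Mul(-1, Rational(125, 171))) = Add(Rational(37232, 30089), Rational(-125, 171)) = Rational(2605547, 5145219)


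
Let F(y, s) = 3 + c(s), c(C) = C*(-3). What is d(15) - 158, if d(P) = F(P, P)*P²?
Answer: -9608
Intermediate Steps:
c(C) = -3*C
F(y, s) = 3 - 3*s
d(P) = P²*(3 - 3*P) (d(P) = (3 - 3*P)*P² = P²*(3 - 3*P))
d(15) - 158 = 3*15²*(1 - 1*15) - 158 = 3*225*(1 - 15) - 158 = 3*225*(-14) - 158 = -9450 - 158 = -9608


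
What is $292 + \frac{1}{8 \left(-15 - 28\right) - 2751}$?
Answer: $\frac{903739}{3095} \approx 292.0$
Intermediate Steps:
$292 + \frac{1}{8 \left(-15 - 28\right) - 2751} = 292 + \frac{1}{8 \left(-43\right) - 2751} = 292 + \frac{1}{-344 - 2751} = 292 + \frac{1}{-3095} = 292 - \frac{1}{3095} = \frac{903739}{3095}$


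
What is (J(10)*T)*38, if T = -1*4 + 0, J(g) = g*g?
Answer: -15200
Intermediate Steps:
J(g) = g²
T = -4 (T = -4 + 0 = -4)
(J(10)*T)*38 = (10²*(-4))*38 = (100*(-4))*38 = -400*38 = -15200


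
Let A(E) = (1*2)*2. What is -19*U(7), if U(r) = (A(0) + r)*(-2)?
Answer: 418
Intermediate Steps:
A(E) = 4 (A(E) = 2*2 = 4)
U(r) = -8 - 2*r (U(r) = (4 + r)*(-2) = -8 - 2*r)
-19*U(7) = -19*(-8 - 2*7) = -19*(-8 - 14) = -19*(-22) = 418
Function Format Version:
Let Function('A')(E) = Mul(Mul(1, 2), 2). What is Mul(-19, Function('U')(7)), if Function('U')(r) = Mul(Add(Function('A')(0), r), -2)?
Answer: 418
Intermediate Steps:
Function('A')(E) = 4 (Function('A')(E) = Mul(2, 2) = 4)
Function('U')(r) = Add(-8, Mul(-2, r)) (Function('U')(r) = Mul(Add(4, r), -2) = Add(-8, Mul(-2, r)))
Mul(-19, Function('U')(7)) = Mul(-19, Add(-8, Mul(-2, 7))) = Mul(-19, Add(-8, -14)) = Mul(-19, -22) = 418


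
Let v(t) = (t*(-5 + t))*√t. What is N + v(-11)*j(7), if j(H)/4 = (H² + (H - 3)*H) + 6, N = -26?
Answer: -26 + 58432*I*√11 ≈ -26.0 + 1.938e+5*I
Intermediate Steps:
j(H) = 24 + 4*H² + 4*H*(-3 + H) (j(H) = 4*((H² + (H - 3)*H) + 6) = 4*((H² + (-3 + H)*H) + 6) = 4*((H² + H*(-3 + H)) + 6) = 4*(6 + H² + H*(-3 + H)) = 24 + 4*H² + 4*H*(-3 + H))
v(t) = t^(3/2)*(-5 + t)
N + v(-11)*j(7) = -26 + ((-11)^(3/2)*(-5 - 11))*(24 - 12*7 + 8*7²) = -26 + (-11*I*√11*(-16))*(24 - 84 + 8*49) = -26 + (176*I*√11)*(24 - 84 + 392) = -26 + (176*I*√11)*332 = -26 + 58432*I*√11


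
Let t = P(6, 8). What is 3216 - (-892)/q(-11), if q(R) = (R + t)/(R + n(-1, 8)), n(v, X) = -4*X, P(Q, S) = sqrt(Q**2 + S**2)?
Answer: 41572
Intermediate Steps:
t = 10 (t = sqrt(6**2 + 8**2) = sqrt(36 + 64) = sqrt(100) = 10)
q(R) = (10 + R)/(-32 + R) (q(R) = (R + 10)/(R - 4*8) = (10 + R)/(R - 32) = (10 + R)/(-32 + R))
3216 - (-892)/q(-11) = 3216 - (-892)/((10 - 11)/(-32 - 11)) = 3216 - (-892)/(-1/(-43)) = 3216 - (-892)/((-1/43*(-1))) = 3216 - (-892)/1/43 = 3216 - (-892)*43 = 3216 - 1*(-38356) = 3216 + 38356 = 41572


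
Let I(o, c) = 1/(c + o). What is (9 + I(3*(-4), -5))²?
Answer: 23104/289 ≈ 79.945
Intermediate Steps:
(9 + I(3*(-4), -5))² = (9 + 1/(-5 + 3*(-4)))² = (9 + 1/(-5 - 12))² = (9 + 1/(-17))² = (9 - 1/17)² = (152/17)² = 23104/289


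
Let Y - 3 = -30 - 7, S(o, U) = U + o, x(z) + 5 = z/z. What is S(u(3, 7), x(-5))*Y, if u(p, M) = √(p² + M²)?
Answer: 136 - 34*√58 ≈ -122.94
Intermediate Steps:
u(p, M) = √(M² + p²)
x(z) = -4 (x(z) = -5 + z/z = -5 + 1 = -4)
Y = -34 (Y = 3 + (-30 - 7) = 3 - 37 = -34)
S(u(3, 7), x(-5))*Y = (-4 + √(7² + 3²))*(-34) = (-4 + √(49 + 9))*(-34) = (-4 + √58)*(-34) = 136 - 34*√58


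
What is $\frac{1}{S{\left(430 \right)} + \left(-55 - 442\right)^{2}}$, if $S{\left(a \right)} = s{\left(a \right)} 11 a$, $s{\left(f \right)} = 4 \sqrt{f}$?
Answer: $- \frac{247009}{92912105919} + \frac{18920 \sqrt{430}}{92912105919} \approx 1.5641 \cdot 10^{-6}$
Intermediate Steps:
$S{\left(a \right)} = 44 a^{\frac{3}{2}}$ ($S{\left(a \right)} = 4 \sqrt{a} 11 a = 44 \sqrt{a} a = 44 a^{\frac{3}{2}}$)
$\frac{1}{S{\left(430 \right)} + \left(-55 - 442\right)^{2}} = \frac{1}{44 \cdot 430^{\frac{3}{2}} + \left(-55 - 442\right)^{2}} = \frac{1}{44 \cdot 430 \sqrt{430} + \left(-497\right)^{2}} = \frac{1}{18920 \sqrt{430} + 247009} = \frac{1}{247009 + 18920 \sqrt{430}}$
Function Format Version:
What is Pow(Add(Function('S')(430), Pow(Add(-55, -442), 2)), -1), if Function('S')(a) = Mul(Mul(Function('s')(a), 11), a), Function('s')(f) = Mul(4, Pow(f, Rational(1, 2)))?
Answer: Add(Rational(-247009, 92912105919), Mul(Rational(18920, 92912105919), Pow(430, Rational(1, 2)))) ≈ 1.5641e-6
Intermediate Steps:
Function('S')(a) = Mul(44, Pow(a, Rational(3, 2))) (Function('S')(a) = Mul(Mul(Mul(4, Pow(a, Rational(1, 2))), 11), a) = Mul(Mul(44, Pow(a, Rational(1, 2))), a) = Mul(44, Pow(a, Rational(3, 2))))
Pow(Add(Function('S')(430), Pow(Add(-55, -442), 2)), -1) = Pow(Add(Mul(44, Pow(430, Rational(3, 2))), Pow(Add(-55, -442), 2)), -1) = Pow(Add(Mul(44, Mul(430, Pow(430, Rational(1, 2)))), Pow(-497, 2)), -1) = Pow(Add(Mul(18920, Pow(430, Rational(1, 2))), 247009), -1) = Pow(Add(247009, Mul(18920, Pow(430, Rational(1, 2)))), -1)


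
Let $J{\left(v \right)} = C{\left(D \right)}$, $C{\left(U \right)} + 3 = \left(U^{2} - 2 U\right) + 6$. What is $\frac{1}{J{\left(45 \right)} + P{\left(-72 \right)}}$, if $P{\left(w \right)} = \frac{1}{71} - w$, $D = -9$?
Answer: $\frac{71}{12355} \approx 0.0057467$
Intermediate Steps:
$C{\left(U \right)} = 3 + U^{2} - 2 U$ ($C{\left(U \right)} = -3 + \left(\left(U^{2} - 2 U\right) + 6\right) = -3 + \left(6 + U^{2} - 2 U\right) = 3 + U^{2} - 2 U$)
$J{\left(v \right)} = 102$ ($J{\left(v \right)} = 3 + \left(-9\right)^{2} - -18 = 3 + 81 + 18 = 102$)
$P{\left(w \right)} = \frac{1}{71} - w$
$\frac{1}{J{\left(45 \right)} + P{\left(-72 \right)}} = \frac{1}{102 + \left(\frac{1}{71} - -72\right)} = \frac{1}{102 + \left(\frac{1}{71} + 72\right)} = \frac{1}{102 + \frac{5113}{71}} = \frac{1}{\frac{12355}{71}} = \frac{71}{12355}$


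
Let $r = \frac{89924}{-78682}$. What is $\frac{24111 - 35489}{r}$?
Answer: $\frac{223810949}{22481} \approx 9955.6$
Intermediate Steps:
$r = - \frac{44962}{39341}$ ($r = 89924 \left(- \frac{1}{78682}\right) = - \frac{44962}{39341} \approx -1.1429$)
$\frac{24111 - 35489}{r} = \frac{24111 - 35489}{- \frac{44962}{39341}} = \left(24111 - 35489\right) \left(- \frac{39341}{44962}\right) = \left(-11378\right) \left(- \frac{39341}{44962}\right) = \frac{223810949}{22481}$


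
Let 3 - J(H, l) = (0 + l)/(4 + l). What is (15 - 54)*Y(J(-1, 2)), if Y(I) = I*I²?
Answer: -6656/9 ≈ -739.56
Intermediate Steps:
J(H, l) = 3 - l/(4 + l) (J(H, l) = 3 - (0 + l)/(4 + l) = 3 - l/(4 + l))
Y(I) = I³
(15 - 54)*Y(J(-1, 2)) = (15 - 54)*(2*(6 + 2)/(4 + 2))³ = -39*(2*8/6)³ = -39*(2*(⅙)*8)³ = -39*(8/3)³ = -39*512/27 = -6656/9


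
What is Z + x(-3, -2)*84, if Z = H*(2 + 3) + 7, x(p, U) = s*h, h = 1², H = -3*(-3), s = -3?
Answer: -200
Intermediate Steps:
H = 9
h = 1
x(p, U) = -3 (x(p, U) = -3*1 = -3)
Z = 52 (Z = 9*(2 + 3) + 7 = 9*5 + 7 = 45 + 7 = 52)
Z + x(-3, -2)*84 = 52 - 3*84 = 52 - 252 = -200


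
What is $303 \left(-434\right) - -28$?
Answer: $-131474$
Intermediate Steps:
$303 \left(-434\right) - -28 = -131502 + 28 = -131474$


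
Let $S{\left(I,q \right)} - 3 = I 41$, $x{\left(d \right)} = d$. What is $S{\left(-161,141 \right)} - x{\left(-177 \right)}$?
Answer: $-6421$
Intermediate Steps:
$S{\left(I,q \right)} = 3 + 41 I$ ($S{\left(I,q \right)} = 3 + I 41 = 3 + 41 I$)
$S{\left(-161,141 \right)} - x{\left(-177 \right)} = \left(3 + 41 \left(-161\right)\right) - -177 = \left(3 - 6601\right) + 177 = -6598 + 177 = -6421$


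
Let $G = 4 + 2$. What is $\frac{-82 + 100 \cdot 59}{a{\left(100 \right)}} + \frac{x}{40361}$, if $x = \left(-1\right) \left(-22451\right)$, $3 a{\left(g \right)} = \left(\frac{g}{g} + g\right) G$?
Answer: $\frac{119677700}{4076461} \approx 29.358$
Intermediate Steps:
$G = 6$
$a{\left(g \right)} = 2 + 2 g$ ($a{\left(g \right)} = \frac{\left(\frac{g}{g} + g\right) 6}{3} = \frac{\left(1 + g\right) 6}{3} = \frac{6 + 6 g}{3} = 2 + 2 g$)
$x = 22451$
$\frac{-82 + 100 \cdot 59}{a{\left(100 \right)}} + \frac{x}{40361} = \frac{-82 + 100 \cdot 59}{2 + 2 \cdot 100} + \frac{22451}{40361} = \frac{-82 + 5900}{2 + 200} + 22451 \cdot \frac{1}{40361} = \frac{5818}{202} + \frac{22451}{40361} = 5818 \cdot \frac{1}{202} + \frac{22451}{40361} = \frac{2909}{101} + \frac{22451}{40361} = \frac{119677700}{4076461}$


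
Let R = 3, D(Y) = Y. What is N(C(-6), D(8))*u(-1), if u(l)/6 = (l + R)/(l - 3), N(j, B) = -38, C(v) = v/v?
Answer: 114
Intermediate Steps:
C(v) = 1
u(l) = 6*(3 + l)/(-3 + l) (u(l) = 6*((l + 3)/(l - 3)) = 6*((3 + l)/(-3 + l)) = 6*(3 + l)/(-3 + l))
N(C(-6), D(8))*u(-1) = -228*(3 - 1)/(-3 - 1) = -228*2/(-4) = -228*(-1)*2/4 = -38*(-3) = 114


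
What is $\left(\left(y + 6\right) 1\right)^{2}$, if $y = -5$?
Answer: $1$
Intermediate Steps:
$\left(\left(y + 6\right) 1\right)^{2} = \left(\left(-5 + 6\right) 1\right)^{2} = \left(1 \cdot 1\right)^{2} = 1^{2} = 1$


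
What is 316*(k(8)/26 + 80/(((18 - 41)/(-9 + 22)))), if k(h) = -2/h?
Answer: -8546457/598 ≈ -14292.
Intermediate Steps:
316*(k(8)/26 + 80/(((18 - 41)/(-9 + 22)))) = 316*(-2/8/26 + 80/(((18 - 41)/(-9 + 22)))) = 316*(-2*1/8*(1/26) + 80/((-23/13))) = 316*(-1/4*1/26 + 80/((-23*1/13))) = 316*(-1/104 + 80/(-23/13)) = 316*(-1/104 + 80*(-13/23)) = 316*(-1/104 - 1040/23) = 316*(-108183/2392) = -8546457/598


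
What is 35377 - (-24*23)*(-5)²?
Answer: 49177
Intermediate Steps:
35377 - (-24*23)*(-5)² = 35377 - (-552)*25 = 35377 - 1*(-13800) = 35377 + 13800 = 49177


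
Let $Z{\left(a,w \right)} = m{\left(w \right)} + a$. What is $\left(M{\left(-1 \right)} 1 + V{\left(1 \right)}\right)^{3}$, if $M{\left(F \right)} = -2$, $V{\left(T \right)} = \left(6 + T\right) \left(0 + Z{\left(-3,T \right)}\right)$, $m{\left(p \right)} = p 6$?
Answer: $6859$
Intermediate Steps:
$m{\left(p \right)} = 6 p$
$Z{\left(a,w \right)} = a + 6 w$ ($Z{\left(a,w \right)} = 6 w + a = a + 6 w$)
$V{\left(T \right)} = \left(-3 + 6 T\right) \left(6 + T\right)$ ($V{\left(T \right)} = \left(6 + T\right) \left(0 + \left(-3 + 6 T\right)\right) = \left(6 + T\right) \left(-3 + 6 T\right) = \left(-3 + 6 T\right) \left(6 + T\right)$)
$\left(M{\left(-1 \right)} 1 + V{\left(1 \right)}\right)^{3} = \left(\left(-2\right) 1 + 3 \left(-1 + 2 \cdot 1\right) \left(6 + 1\right)\right)^{3} = \left(-2 + 3 \left(-1 + 2\right) 7\right)^{3} = \left(-2 + 3 \cdot 1 \cdot 7\right)^{3} = \left(-2 + 21\right)^{3} = 19^{3} = 6859$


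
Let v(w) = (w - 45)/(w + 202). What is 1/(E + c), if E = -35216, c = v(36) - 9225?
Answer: -238/10576967 ≈ -2.2502e-5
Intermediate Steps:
v(w) = (-45 + w)/(202 + w)
c = -2195559/238 (c = (-45 + 36)/(202 + 36) - 9225 = -9/238 - 9225 = -2195559/238 ≈ -9225.0)
1/(E + c) = 1/(-35216 - 2195559/238) = 1/(-10576967/238) = -238/10576967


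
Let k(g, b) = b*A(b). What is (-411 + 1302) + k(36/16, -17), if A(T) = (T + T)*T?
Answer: -8935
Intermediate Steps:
A(T) = 2*T² (A(T) = (2*T)*T = 2*T²)
k(g, b) = 2*b³ (k(g, b) = b*(2*b²) = 2*b³)
(-411 + 1302) + k(36/16, -17) = (-411 + 1302) + 2*(-17)³ = 891 + 2*(-4913) = 891 - 9826 = -8935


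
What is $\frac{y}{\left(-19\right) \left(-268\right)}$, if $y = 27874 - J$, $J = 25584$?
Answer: $\frac{1145}{2546} \approx 0.44973$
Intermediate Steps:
$y = 2290$ ($y = 27874 - 25584 = 2290$)
$\frac{y}{\left(-19\right) \left(-268\right)} = \frac{2290}{\left(-19\right) \left(-268\right)} = \frac{2290}{5092} = 2290 \cdot \frac{1}{5092} = \frac{1145}{2546}$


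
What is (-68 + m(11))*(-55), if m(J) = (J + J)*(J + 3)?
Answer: -13200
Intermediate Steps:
m(J) = 2*J*(3 + J) (m(J) = (2*J)*(3 + J) = 2*J*(3 + J))
(-68 + m(11))*(-55) = (-68 + 2*11*(3 + 11))*(-55) = (-68 + 2*11*14)*(-55) = (-68 + 308)*(-55) = 240*(-55) = -13200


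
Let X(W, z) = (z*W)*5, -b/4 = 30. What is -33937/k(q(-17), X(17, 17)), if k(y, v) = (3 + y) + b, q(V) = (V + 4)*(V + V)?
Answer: -33937/325 ≈ -104.42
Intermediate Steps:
b = -120 (b = -4*30 = -120)
q(V) = 2*V*(4 + V) (q(V) = (4 + V)*(2*V) = 2*V*(4 + V))
X(W, z) = 5*W*z (X(W, z) = (W*z)*5 = 5*W*z)
k(y, v) = -117 + y (k(y, v) = (3 + y) - 120 = -117 + y)
-33937/k(q(-17), X(17, 17)) = -33937/(-117 + 2*(-17)*(4 - 17)) = -33937/(-117 + 2*(-17)*(-13)) = -33937/(-117 + 442) = -33937/325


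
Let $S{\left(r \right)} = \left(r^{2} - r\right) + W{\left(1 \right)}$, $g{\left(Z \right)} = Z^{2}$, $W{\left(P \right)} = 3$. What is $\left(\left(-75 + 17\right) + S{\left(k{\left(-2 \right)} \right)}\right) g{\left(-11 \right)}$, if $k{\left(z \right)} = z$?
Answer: $-5929$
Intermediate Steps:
$S{\left(r \right)} = 3 + r^{2} - r$ ($S{\left(r \right)} = \left(r^{2} - r\right) + 3 = 3 + r^{2} - r$)
$\left(\left(-75 + 17\right) + S{\left(k{\left(-2 \right)} \right)}\right) g{\left(-11 \right)} = \left(\left(-75 + 17\right) + \left(3 + \left(-2\right)^{2} - -2\right)\right) \left(-11\right)^{2} = \left(-58 + \left(3 + 4 + 2\right)\right) 121 = \left(-58 + 9\right) 121 = \left(-49\right) 121 = -5929$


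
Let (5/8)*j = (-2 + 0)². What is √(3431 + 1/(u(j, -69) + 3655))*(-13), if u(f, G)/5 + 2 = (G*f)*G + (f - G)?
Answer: -13*√83897652598930/156374 ≈ -761.47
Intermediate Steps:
j = 32/5 (j = 8*(-2 + 0)²/5 = (8/5)*(-2)² = (8/5)*4 = 32/5 ≈ 6.4000)
u(f, G) = -10 - 5*G + 5*f + 5*f*G² (u(f, G) = -10 + 5*((G*f)*G + (f - G)) = -10 + 5*(f*G² + (f - G)) = -10 + 5*(f - G + f*G²) = -10 + (-5*G + 5*f + 5*f*G²) = -10 - 5*G + 5*f + 5*f*G²)
√(3431 + 1/(u(j, -69) + 3655))*(-13) = √(3431 + 1/((-10 - 5*(-69) + 5*(32/5) + 5*(32/5)*(-69)²) + 3655))*(-13) = √(3431 + 1/((-10 + 345 + 32 + 5*(32/5)*4761) + 3655))*(-13) = √(3431 + 1/((-10 + 345 + 32 + 152352) + 3655))*(-13) = √(3431 + 1/(152719 + 3655))*(-13) = √(3431 + 1/156374)*(-13) = √(536519195/156374)*(-13) = (√83897652598930/156374)*(-13) = -13*√83897652598930/156374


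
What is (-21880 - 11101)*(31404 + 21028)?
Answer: -1729259792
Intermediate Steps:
(-21880 - 11101)*(31404 + 21028) = -32981*52432 = -1729259792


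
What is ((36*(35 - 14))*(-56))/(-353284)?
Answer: 10584/88321 ≈ 0.11984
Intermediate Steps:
((36*(35 - 14))*(-56))/(-353284) = ((36*21)*(-56))*(-1/353284) = (756*(-56))*(-1/353284) = -42336*(-1/353284) = 10584/88321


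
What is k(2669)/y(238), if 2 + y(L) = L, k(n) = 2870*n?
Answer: 3830015/118 ≈ 32458.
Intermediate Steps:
y(L) = -2 + L
k(2669)/y(238) = (2870*2669)/(-2 + 238) = 7660030/236 = 7660030*(1/236) = 3830015/118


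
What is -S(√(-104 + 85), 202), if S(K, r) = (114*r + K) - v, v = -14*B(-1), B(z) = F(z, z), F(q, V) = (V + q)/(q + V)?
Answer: -23042 - I*√19 ≈ -23042.0 - 4.3589*I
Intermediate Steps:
F(q, V) = 1 (F(q, V) = (V + q)/(V + q) = 1)
B(z) = 1
v = -14 (v = -14*1 = -14)
S(K, r) = 14 + K + 114*r (S(K, r) = (114*r + K) - 1*(-14) = (K + 114*r) + 14 = 14 + K + 114*r)
-S(√(-104 + 85), 202) = -(14 + √(-104 + 85) + 114*202) = -(14 + √(-19) + 23028) = -(14 + I*√19 + 23028) = -(23042 + I*√19) = -23042 - I*√19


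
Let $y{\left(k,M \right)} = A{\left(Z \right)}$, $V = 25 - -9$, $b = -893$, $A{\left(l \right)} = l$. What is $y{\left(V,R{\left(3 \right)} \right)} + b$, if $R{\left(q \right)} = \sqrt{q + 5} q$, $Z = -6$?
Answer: $-899$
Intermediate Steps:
$R{\left(q \right)} = q \sqrt{5 + q}$ ($R{\left(q \right)} = \sqrt{5 + q} q = q \sqrt{5 + q}$)
$V = 34$ ($V = 25 + 9 = 34$)
$y{\left(k,M \right)} = -6$
$y{\left(V,R{\left(3 \right)} \right)} + b = -6 - 893 = -899$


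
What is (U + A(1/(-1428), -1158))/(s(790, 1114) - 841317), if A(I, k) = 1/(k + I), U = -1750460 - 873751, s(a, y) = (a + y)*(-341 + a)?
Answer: -4339460916303/22454573875 ≈ -193.26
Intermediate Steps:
s(a, y) = (-341 + a)*(a + y)
U = -2624211
A(I, k) = 1/(I + k)
(U + A(1/(-1428), -1158))/(s(790, 1114) - 841317) = (-2624211 + 1/(1/(-1428) - 1158))/((790**2 - 341*790 - 341*1114 + 790*1114) - 841317) = (-2624211 + 1/(-1/1428 - 1158))/((624100 - 269390 - 379874 + 880060) - 841317) = (-2624211 + 1/(-1653625/1428))/(854896 - 841317) = (-2624211 - 1428/1653625)/13579 = -4339460916303/1653625*1/13579 = -4339460916303/22454573875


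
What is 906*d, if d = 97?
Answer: 87882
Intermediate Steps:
906*d = 906*97 = 87882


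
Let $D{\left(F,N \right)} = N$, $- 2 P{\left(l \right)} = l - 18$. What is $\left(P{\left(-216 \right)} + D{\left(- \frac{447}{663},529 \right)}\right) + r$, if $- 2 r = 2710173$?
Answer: $- \frac{2708881}{2} \approx -1.3544 \cdot 10^{6}$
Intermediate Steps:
$P{\left(l \right)} = 9 - \frac{l}{2}$ ($P{\left(l \right)} = - \frac{l - 18}{2} = - \frac{-18 + l}{2} = 9 - \frac{l}{2}$)
$r = - \frac{2710173}{2}$ ($r = \left(- \frac{1}{2}\right) 2710173 = - \frac{2710173}{2} \approx -1.3551 \cdot 10^{6}$)
$\left(P{\left(-216 \right)} + D{\left(- \frac{447}{663},529 \right)}\right) + r = \left(\left(9 - -108\right) + 529\right) - \frac{2710173}{2} = \left(\left(9 + 108\right) + 529\right) - \frac{2710173}{2} = \left(117 + 529\right) - \frac{2710173}{2} = 646 - \frac{2710173}{2} = - \frac{2708881}{2}$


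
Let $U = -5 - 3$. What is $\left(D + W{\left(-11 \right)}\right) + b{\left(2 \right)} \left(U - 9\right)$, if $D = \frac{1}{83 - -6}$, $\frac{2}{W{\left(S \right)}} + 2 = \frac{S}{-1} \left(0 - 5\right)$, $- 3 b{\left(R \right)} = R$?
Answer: $\frac{57373}{5073} \approx 11.309$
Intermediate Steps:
$b{\left(R \right)} = - \frac{R}{3}$
$U = -8$
$W{\left(S \right)} = \frac{2}{-2 + 5 S}$ ($W{\left(S \right)} = \frac{2}{-2 + \frac{S}{-1} \left(0 - 5\right)} = \frac{2}{-2 + S \left(-1\right) \left(-5\right)} = \frac{2}{-2 + - S \left(-5\right)} = \frac{2}{-2 + 5 S}$)
$D = \frac{1}{89}$ ($D = \frac{1}{83 + 6} = \frac{1}{89} \approx 0.011236$)
$\left(D + W{\left(-11 \right)}\right) + b{\left(2 \right)} \left(U - 9\right) = \left(\frac{1}{89} + \frac{2}{-2 + 5 \left(-11\right)}\right) + \left(- \frac{1}{3}\right) 2 \left(-8 - 9\right) = \left(\frac{1}{89} + \frac{2}{-2 - 55}\right) - - \frac{34}{3} = \left(\frac{1}{89} + \frac{2}{-57}\right) + \frac{34}{3} = \left(\frac{1}{89} + 2 \left(- \frac{1}{57}\right)\right) + \frac{34}{3} = \left(\frac{1}{89} - \frac{2}{57}\right) + \frac{34}{3} = - \frac{121}{5073} + \frac{34}{3} = \frac{57373}{5073}$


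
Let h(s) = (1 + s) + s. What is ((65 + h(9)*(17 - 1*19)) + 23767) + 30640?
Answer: 54434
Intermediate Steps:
h(s) = 1 + 2*s
((65 + h(9)*(17 - 1*19)) + 23767) + 30640 = ((65 + (1 + 2*9)*(17 - 1*19)) + 23767) + 30640 = ((65 + (1 + 18)*(17 - 19)) + 23767) + 30640 = ((65 + 19*(-2)) + 23767) + 30640 = ((65 - 38) + 23767) + 30640 = (27 + 23767) + 30640 = 23794 + 30640 = 54434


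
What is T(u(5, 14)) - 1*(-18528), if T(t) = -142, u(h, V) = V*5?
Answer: 18386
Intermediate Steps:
u(h, V) = 5*V
T(u(5, 14)) - 1*(-18528) = -142 - 1*(-18528) = -142 + 18528 = 18386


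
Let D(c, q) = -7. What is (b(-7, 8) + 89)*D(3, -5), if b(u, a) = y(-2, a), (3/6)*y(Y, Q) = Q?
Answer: -735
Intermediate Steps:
y(Y, Q) = 2*Q
b(u, a) = 2*a
(b(-7, 8) + 89)*D(3, -5) = (2*8 + 89)*(-7) = (16 + 89)*(-7) = 105*(-7) = -735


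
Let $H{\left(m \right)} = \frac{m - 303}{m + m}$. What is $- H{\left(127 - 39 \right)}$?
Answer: $\frac{215}{176} \approx 1.2216$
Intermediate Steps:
$H{\left(m \right)} = \frac{-303 + m}{2 m}$
$- H{\left(127 - 39 \right)} = - \frac{-303 + \left(127 - 39\right)}{2 \left(127 - 39\right)} = - \frac{-303 + 88}{2 \cdot 88} = - \frac{-215}{2 \cdot 88} = \left(-1\right) \left(- \frac{215}{176}\right) = \frac{215}{176}$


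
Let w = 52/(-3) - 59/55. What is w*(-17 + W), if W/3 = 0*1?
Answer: 51629/165 ≈ 312.90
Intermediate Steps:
w = -3037/165 (w = 52*(-⅓) - 59*1/55 = -52/3 - 59/55 = -3037/165 ≈ -18.406)
W = 0 (W = 3*(0*1) = 3*0 = 0)
w*(-17 + W) = -3037*(-17 + 0)/165 = -3037/165*(-17) = 51629/165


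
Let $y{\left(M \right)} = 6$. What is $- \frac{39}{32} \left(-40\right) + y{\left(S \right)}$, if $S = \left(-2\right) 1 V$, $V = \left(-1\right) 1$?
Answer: $\frac{219}{4} \approx 54.75$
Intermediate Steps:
$V = -1$
$S = 2$ ($S = \left(-2\right) 1 \left(-1\right) = \left(-2\right) \left(-1\right) = 2$)
$- \frac{39}{32} \left(-40\right) + y{\left(S \right)} = - \frac{39}{32} \left(-40\right) + 6 = \left(-39\right) \frac{1}{32} \left(-40\right) + 6 = \left(- \frac{39}{32}\right) \left(-40\right) + 6 = \frac{195}{4} + 6 = \frac{219}{4}$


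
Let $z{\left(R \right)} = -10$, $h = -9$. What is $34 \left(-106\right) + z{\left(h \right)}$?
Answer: $-3614$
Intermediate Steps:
$34 \left(-106\right) + z{\left(h \right)} = 34 \left(-106\right) - 10 = -3604 - 10 = -3614$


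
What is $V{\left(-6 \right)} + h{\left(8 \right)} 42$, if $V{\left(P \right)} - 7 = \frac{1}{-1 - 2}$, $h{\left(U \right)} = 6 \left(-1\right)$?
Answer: $- \frac{736}{3} \approx -245.33$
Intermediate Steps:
$h{\left(U \right)} = -6$
$V{\left(P \right)} = \frac{20}{3}$ ($V{\left(P \right)} = 7 + \frac{1}{-1 - 2} = 7 + \frac{1}{-3} = 7 - \frac{1}{3} = \frac{20}{3}$)
$V{\left(-6 \right)} + h{\left(8 \right)} 42 = \frac{20}{3} - 252 = - \frac{736}{3}$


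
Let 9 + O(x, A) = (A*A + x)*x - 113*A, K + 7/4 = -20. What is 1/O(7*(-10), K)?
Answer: -8/206125 ≈ -3.8811e-5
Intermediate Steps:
K = -87/4 (K = -7/4 - 20 = -87/4 ≈ -21.750)
O(x, A) = -9 - 113*A + x*(x + A**2) (O(x, A) = -9 + ((A*A + x)*x - 113*A) = -9 + ((A**2 + x)*x - 113*A) = -9 + ((x + A**2)*x - 113*A) = -9 + (x*(x + A**2) - 113*A) = -9 + (-113*A + x*(x + A**2)) = -9 - 113*A + x*(x + A**2))
1/O(7*(-10), K) = 1/(-9 + (7*(-10))**2 - 113*(-87/4) + (7*(-10))*(-87/4)**2) = 1/(-9 + (-70)**2 + 9831/4 - 70*7569/16) = 1/(-9 + 4900 + 9831/4 - 264915/8) = 1/(-206125/8) = -8/206125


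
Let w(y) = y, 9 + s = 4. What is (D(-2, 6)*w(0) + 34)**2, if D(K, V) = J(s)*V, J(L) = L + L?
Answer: 1156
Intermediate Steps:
s = -5 (s = -9 + 4 = -5)
J(L) = 2*L
D(K, V) = -10*V (D(K, V) = (2*(-5))*V = -10*V)
(D(-2, 6)*w(0) + 34)**2 = (-10*6*0 + 34)**2 = (-60*0 + 34)**2 = (0 + 34)**2 = 34**2 = 1156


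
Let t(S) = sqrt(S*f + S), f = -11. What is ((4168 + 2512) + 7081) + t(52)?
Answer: 13761 + 2*I*sqrt(130) ≈ 13761.0 + 22.803*I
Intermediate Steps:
t(S) = sqrt(10)*sqrt(-S) (t(S) = sqrt(S*(-11) + S) = sqrt(-11*S + S) = sqrt(-10*S) = sqrt(10)*sqrt(-S))
((4168 + 2512) + 7081) + t(52) = ((4168 + 2512) + 7081) + sqrt(10)*sqrt(-1*52) = (6680 + 7081) + sqrt(10)*sqrt(-52) = 13761 + sqrt(10)*(2*I*sqrt(13)) = 13761 + 2*I*sqrt(130)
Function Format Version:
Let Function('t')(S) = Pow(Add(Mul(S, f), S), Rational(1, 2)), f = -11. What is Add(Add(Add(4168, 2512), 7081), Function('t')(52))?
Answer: Add(13761, Mul(2, I, Pow(130, Rational(1, 2)))) ≈ Add(13761., Mul(22.803, I))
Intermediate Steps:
Function('t')(S) = Mul(Pow(10, Rational(1, 2)), Pow(Mul(-1, S), Rational(1, 2))) (Function('t')(S) = Pow(Add(Mul(S, -11), S), Rational(1, 2)) = Pow(Add(Mul(-11, S), S), Rational(1, 2)) = Pow(Mul(-10, S), Rational(1, 2)) = Mul(Pow(10, Rational(1, 2)), Pow(Mul(-1, S), Rational(1, 2))))
Add(Add(Add(4168, 2512), 7081), Function('t')(52)) = Add(Add(Add(4168, 2512), 7081), Mul(Pow(10, Rational(1, 2)), Pow(Mul(-1, 52), Rational(1, 2)))) = Add(Add(6680, 7081), Mul(Pow(10, Rational(1, 2)), Pow(-52, Rational(1, 2)))) = Add(13761, Mul(Pow(10, Rational(1, 2)), Mul(2, I, Pow(13, Rational(1, 2))))) = Add(13761, Mul(2, I, Pow(130, Rational(1, 2))))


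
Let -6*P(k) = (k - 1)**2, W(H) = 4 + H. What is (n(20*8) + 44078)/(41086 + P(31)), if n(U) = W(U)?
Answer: 22121/20468 ≈ 1.0808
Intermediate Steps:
n(U) = 4 + U
P(k) = -(-1 + k)**2/6 (P(k) = -(k - 1)**2/6 = -(-1 + k)**2/6)
(n(20*8) + 44078)/(41086 + P(31)) = ((4 + 20*8) + 44078)/(41086 - (-1 + 31)**2/6) = ((4 + 160) + 44078)/(41086 - 1/6*30**2) = (164 + 44078)/(41086 - 1/6*900) = 44242/(41086 - 150) = 44242/40936 = 44242*(1/40936) = 22121/20468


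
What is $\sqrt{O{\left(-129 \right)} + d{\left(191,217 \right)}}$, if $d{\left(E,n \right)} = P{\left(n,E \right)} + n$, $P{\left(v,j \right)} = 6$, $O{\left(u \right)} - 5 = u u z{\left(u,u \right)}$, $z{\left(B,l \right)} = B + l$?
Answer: $5 i \sqrt{171726} \approx 2072.0 i$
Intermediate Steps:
$O{\left(u \right)} = 5 + 2 u^{3}$ ($O{\left(u \right)} = 5 + u u \left(u + u\right) = 5 + u^{2} \cdot 2 u = 5 + 2 u^{3}$)
$d{\left(E,n \right)} = 6 + n$
$\sqrt{O{\left(-129 \right)} + d{\left(191,217 \right)}} = \sqrt{\left(5 + 2 \left(-129\right)^{3}\right) + \left(6 + 217\right)} = \sqrt{\left(5 + 2 \left(-2146689\right)\right) + 223} = \sqrt{\left(5 - 4293378\right) + 223} = \sqrt{-4293373 + 223} = \sqrt{-4293150} = 5 i \sqrt{171726}$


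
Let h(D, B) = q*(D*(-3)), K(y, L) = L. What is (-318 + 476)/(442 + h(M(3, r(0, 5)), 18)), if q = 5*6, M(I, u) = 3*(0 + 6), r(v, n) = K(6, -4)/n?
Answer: -79/589 ≈ -0.13413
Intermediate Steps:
r(v, n) = -4/n
M(I, u) = 18 (M(I, u) = 3*6 = 18)
q = 30
h(D, B) = -90*D (h(D, B) = 30*(D*(-3)) = 30*(-3*D) = -90*D)
(-318 + 476)/(442 + h(M(3, r(0, 5)), 18)) = (-318 + 476)/(442 - 90*18) = 158/(442 - 1620) = 158/(-1178) = 158*(-1/1178) = -79/589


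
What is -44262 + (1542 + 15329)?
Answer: -27391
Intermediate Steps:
-44262 + (1542 + 15329) = -44262 + 16871 = -27391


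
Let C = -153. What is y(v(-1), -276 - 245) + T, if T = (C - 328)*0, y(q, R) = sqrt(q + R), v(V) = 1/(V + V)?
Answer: I*sqrt(2086)/2 ≈ 22.836*I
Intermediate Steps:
v(V) = 1/(2*V)
y(q, R) = sqrt(R + q)
T = 0 (T = (-153 - 328)*0 = -481*0 = 0)
y(v(-1), -276 - 245) + T = sqrt((-276 - 245) + (1/2)/(-1)) + 0 = sqrt(-521 + (1/2)*(-1)) + 0 = sqrt(-521 - 1/2) + 0 = sqrt(-1043/2) + 0 = I*sqrt(2086)/2 + 0 = I*sqrt(2086)/2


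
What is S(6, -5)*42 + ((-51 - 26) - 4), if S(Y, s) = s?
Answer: -291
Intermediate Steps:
S(6, -5)*42 + ((-51 - 26) - 4) = -5*42 + ((-51 - 26) - 4) = -210 + (-77 - 4) = -210 - 81 = -291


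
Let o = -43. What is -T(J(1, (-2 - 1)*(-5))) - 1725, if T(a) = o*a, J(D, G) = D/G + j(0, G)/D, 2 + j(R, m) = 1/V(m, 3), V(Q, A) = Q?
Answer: -27079/15 ≈ -1805.3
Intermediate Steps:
j(R, m) = -2 + 1/m
J(D, G) = D/G + (-2 + 1/G)/D
T(a) = -43*a
-T(J(1, (-2 - 1)*(-5))) - 1725 = -(-43)*(1 + 1² - 2*(-2 - 1)*(-5))/(1*(((-2 - 1)*(-5)))) - 1725 = -(-43)*1*(1 + 1 - (-6)*(-5))/(-3*(-5)) - 1725 = -(-43)*1*(1 + 1 - 2*15)/15 - 1725 = -(-43)*1*(1/15)*(1 + 1 - 30) - 1725 = -(-43)*1*(1/15)*(-28) - 1725 = -(-43)*(-28)/15 - 1725 = -1*1204/15 - 1725 = -1204/15 - 1725 = -27079/15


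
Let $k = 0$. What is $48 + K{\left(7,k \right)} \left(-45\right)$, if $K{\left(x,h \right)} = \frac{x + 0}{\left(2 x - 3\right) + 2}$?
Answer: $\frac{309}{13} \approx 23.769$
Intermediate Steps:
$K{\left(x,h \right)} = \frac{x}{-1 + 2 x}$ ($K{\left(x,h \right)} = \frac{x}{\left(-3 + 2 x\right) + 2} = \frac{x}{-1 + 2 x}$)
$48 + K{\left(7,k \right)} \left(-45\right) = 48 + \frac{7}{-1 + 2 \cdot 7} \left(-45\right) = 48 + \frac{7}{-1 + 14} \left(-45\right) = 48 + \frac{7}{13} \left(-45\right) = 48 - \frac{315}{13} = \frac{309}{13}$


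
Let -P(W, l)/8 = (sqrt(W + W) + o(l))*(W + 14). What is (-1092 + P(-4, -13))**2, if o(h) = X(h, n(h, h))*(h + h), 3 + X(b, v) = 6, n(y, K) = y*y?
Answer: 26450704 - 1647360*I*sqrt(2) ≈ 2.6451e+7 - 2.3297e+6*I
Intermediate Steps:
n(y, K) = y**2
X(b, v) = 3 (X(b, v) = -3 + 6 = 3)
o(h) = 6*h (o(h) = 3*(h + h) = 3*(2*h) = 6*h)
P(W, l) = -8*(14 + W)*(6*l + sqrt(2)*sqrt(W)) (P(W, l) = -8*(sqrt(W + W) + 6*l)*(W + 14) = -8*(sqrt(2*W) + 6*l)*(14 + W) = -8*(sqrt(2)*sqrt(W) + 6*l)*(14 + W) = -8*(6*l + sqrt(2)*sqrt(W))*(14 + W) = -8*(14 + W)*(6*l + sqrt(2)*sqrt(W)))
(-1092 + P(-4, -13))**2 = (-1092 + (-672*(-13) - 112*sqrt(2)*sqrt(-4) - 48*(-4)*(-13) - 8*sqrt(2)*(-4)**(3/2)))**2 = (-1092 + (8736 - 112*sqrt(2)*2*I - 2496 - 8*sqrt(2)*(-8*I)))**2 = (-1092 + (8736 - 224*I*sqrt(2) - 2496 + 64*I*sqrt(2)))**2 = (-1092 + (6240 - 160*I*sqrt(2)))**2 = (5148 - 160*I*sqrt(2))**2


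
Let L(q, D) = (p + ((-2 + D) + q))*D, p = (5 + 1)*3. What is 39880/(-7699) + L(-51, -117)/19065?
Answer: -207797728/48927145 ≈ -4.2471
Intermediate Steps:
p = 18 (p = 6*3 = 18)
L(q, D) = D*(16 + D + q) (L(q, D) = (18 + ((-2 + D) + q))*D = (18 + (-2 + D + q))*D = (16 + D + q)*D = D*(16 + D + q))
39880/(-7699) + L(-51, -117)/19065 = 39880/(-7699) - 117*(16 - 117 - 51)/19065 = 39880*(-1/7699) - 117*(-152)*(1/19065) = -39880/7699 + 17784*(1/19065) = -39880/7699 + 5928/6355 = -207797728/48927145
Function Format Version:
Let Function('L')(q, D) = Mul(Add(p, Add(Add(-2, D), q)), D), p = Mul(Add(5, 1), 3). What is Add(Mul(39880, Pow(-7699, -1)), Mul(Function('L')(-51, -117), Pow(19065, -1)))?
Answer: Rational(-207797728, 48927145) ≈ -4.2471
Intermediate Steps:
p = 18 (p = Mul(6, 3) = 18)
Function('L')(q, D) = Mul(D, Add(16, D, q)) (Function('L')(q, D) = Mul(Add(18, Add(Add(-2, D), q)), D) = Mul(Add(18, Add(-2, D, q)), D) = Mul(Add(16, D, q), D) = Mul(D, Add(16, D, q)))
Add(Mul(39880, Pow(-7699, -1)), Mul(Function('L')(-51, -117), Pow(19065, -1))) = Add(Mul(39880, Pow(-7699, -1)), Mul(Mul(-117, Add(16, -117, -51)), Pow(19065, -1))) = Add(Mul(39880, Rational(-1, 7699)), Mul(Mul(-117, -152), Rational(1, 19065))) = Add(Rational(-39880, 7699), Mul(17784, Rational(1, 19065))) = Add(Rational(-39880, 7699), Rational(5928, 6355)) = Rational(-207797728, 48927145)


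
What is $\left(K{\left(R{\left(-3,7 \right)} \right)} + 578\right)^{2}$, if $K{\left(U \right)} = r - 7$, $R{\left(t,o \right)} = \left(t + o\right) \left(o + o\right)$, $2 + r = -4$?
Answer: $319225$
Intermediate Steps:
$r = -6$ ($r = -2 - 4 = -6$)
$R{\left(t,o \right)} = 2 o \left(o + t\right)$ ($R{\left(t,o \right)} = \left(o + t\right) 2 o = 2 o \left(o + t\right)$)
$K{\left(U \right)} = -13$ ($K{\left(U \right)} = -6 - 7 = -13$)
$\left(K{\left(R{\left(-3,7 \right)} \right)} + 578\right)^{2} = \left(-13 + 578\right)^{2} = 565^{2} = 319225$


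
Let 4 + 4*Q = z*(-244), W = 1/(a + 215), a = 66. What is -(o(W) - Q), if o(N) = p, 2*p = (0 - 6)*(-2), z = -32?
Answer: 1945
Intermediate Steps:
p = 6 (p = ((0 - 6)*(-2))/2 = (-6*(-2))/2 = (½)*12 = 6)
W = 1/281 (W = 1/(66 + 215) = 1/281 ≈ 0.0035587)
Q = 1951 (Q = -1 + (-32*(-244))/4 = -1 + (¼)*7808 = -1 + 1952 = 1951)
o(N) = 6
-(o(W) - Q) = -(6 - 1*1951) = -(6 - 1951) = -1*(-1945) = 1945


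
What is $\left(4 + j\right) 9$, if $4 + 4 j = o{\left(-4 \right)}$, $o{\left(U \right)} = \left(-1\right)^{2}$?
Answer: $\frac{117}{4} \approx 29.25$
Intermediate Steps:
$o{\left(U \right)} = 1$
$j = - \frac{3}{4}$ ($j = -1 + \frac{1}{4} \cdot 1 = -1 + \frac{1}{4} = - \frac{3}{4} \approx -0.75$)
$\left(4 + j\right) 9 = \left(4 - \frac{3}{4}\right) 9 = \frac{13}{4} \cdot 9 = \frac{117}{4}$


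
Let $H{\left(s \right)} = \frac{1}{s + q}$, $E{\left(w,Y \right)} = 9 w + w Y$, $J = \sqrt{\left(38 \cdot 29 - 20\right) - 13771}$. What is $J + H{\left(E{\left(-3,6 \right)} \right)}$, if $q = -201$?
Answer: $- \frac{1}{246} + i \sqrt{12689} \approx -0.004065 + 112.65 i$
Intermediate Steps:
$J = i \sqrt{12689}$ ($J = \sqrt{\left(1102 - 20\right) - 13771} = \sqrt{1082 - 13771} = \sqrt{-12689} = i \sqrt{12689} \approx 112.65 i$)
$E{\left(w,Y \right)} = 9 w + Y w$
$H{\left(s \right)} = \frac{1}{-201 + s}$ ($H{\left(s \right)} = \frac{1}{s - 201} = \frac{1}{-201 + s}$)
$J + H{\left(E{\left(-3,6 \right)} \right)} = i \sqrt{12689} + \frac{1}{-201 - 3 \left(9 + 6\right)} = i \sqrt{12689} + \frac{1}{-201 - 45} = i \sqrt{12689} + \frac{1}{-246} = i \sqrt{12689} - \frac{1}{246} = - \frac{1}{246} + i \sqrt{12689}$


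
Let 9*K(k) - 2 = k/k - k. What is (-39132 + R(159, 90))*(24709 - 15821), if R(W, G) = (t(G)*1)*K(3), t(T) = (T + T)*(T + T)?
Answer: -347805216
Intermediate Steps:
t(T) = 4*T² (t(T) = (2*T)*(2*T) = 4*T²)
K(k) = ⅓ - k/9 (K(k) = 2/9 + (k/k - k)/9 = 2/9 + (1 - k)/9 = 2/9 + (⅑ - k/9) = ⅓ - k/9)
R(W, G) = 0 (R(W, G) = ((4*G²)*1)*(⅓ - ⅑*3) = (4*G²)*(⅓ - ⅓) = (4*G²)*0 = 0)
(-39132 + R(159, 90))*(24709 - 15821) = (-39132 + 0)*(24709 - 15821) = -39132*8888 = -347805216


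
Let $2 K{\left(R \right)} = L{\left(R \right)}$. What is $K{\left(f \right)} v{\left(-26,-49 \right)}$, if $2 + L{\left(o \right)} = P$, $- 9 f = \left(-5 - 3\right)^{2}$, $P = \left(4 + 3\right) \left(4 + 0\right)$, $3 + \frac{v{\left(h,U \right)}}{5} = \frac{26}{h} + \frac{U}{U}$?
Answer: $-195$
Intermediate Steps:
$v{\left(h,U \right)} = -10 + \frac{130}{h}$ ($v{\left(h,U \right)} = -15 + 5 \left(\frac{26}{h} + \frac{U}{U}\right) = -15 + 5 \left(\frac{26}{h} + 1\right) = -15 + 5 \left(1 + \frac{26}{h}\right) = -15 + \left(5 + \frac{130}{h}\right) = -10 + \frac{130}{h}$)
$P = 28$ ($P = 7 \cdot 4 = 28$)
$f = - \frac{64}{9}$ ($f = - \frac{\left(-5 - 3\right)^{2}}{9} = - \frac{\left(-8\right)^{2}}{9} = \left(- \frac{1}{9}\right) 64 = - \frac{64}{9} \approx -7.1111$)
$L{\left(o \right)} = 26$ ($L{\left(o \right)} = -2 + 28 = 26$)
$K{\left(R \right)} = 13$ ($K{\left(R \right)} = \frac{1}{2} \cdot 26 = 13$)
$K{\left(f \right)} v{\left(-26,-49 \right)} = 13 \left(-10 + \frac{130}{-26}\right) = 13 \left(-10 + 130 \left(- \frac{1}{26}\right)\right) = 13 \left(-10 - 5\right) = 13 \left(-15\right) = -195$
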